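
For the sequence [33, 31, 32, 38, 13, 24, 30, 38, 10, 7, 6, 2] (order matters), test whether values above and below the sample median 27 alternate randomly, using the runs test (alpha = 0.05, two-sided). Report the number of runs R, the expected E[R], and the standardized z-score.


Step 1: Compute median = 27; label A = above, B = below.
Labels in order: AAAABBAABBBB  (n_A = 6, n_B = 6)
Step 2: Count runs R = 4.
Step 3: Under H0 (random ordering), E[R] = 2*n_A*n_B/(n_A+n_B) + 1 = 2*6*6/12 + 1 = 7.0000.
        Var[R] = 2*n_A*n_B*(2*n_A*n_B - n_A - n_B) / ((n_A+n_B)^2 * (n_A+n_B-1)) = 4320/1584 = 2.7273.
        SD[R] = 1.6514.
Step 4: Continuity-corrected z = (R + 0.5 - E[R]) / SD[R] = (4 + 0.5 - 7.0000) / 1.6514 = -1.5138.
Step 5: Two-sided p-value via normal approximation = 2*(1 - Phi(|z|)) = 0.130070.
Step 6: alpha = 0.05. fail to reject H0.

R = 4, z = -1.5138, p = 0.130070, fail to reject H0.


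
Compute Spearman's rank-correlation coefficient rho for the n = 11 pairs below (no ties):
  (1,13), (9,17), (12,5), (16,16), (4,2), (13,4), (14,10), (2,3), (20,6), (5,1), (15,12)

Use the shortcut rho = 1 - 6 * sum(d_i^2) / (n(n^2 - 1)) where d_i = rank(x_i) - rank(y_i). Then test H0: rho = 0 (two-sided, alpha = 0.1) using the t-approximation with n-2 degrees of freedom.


Step 1: Rank x and y separately (midranks; no ties here).
rank(x): 1->1, 9->5, 12->6, 16->10, 4->3, 13->7, 14->8, 2->2, 20->11, 5->4, 15->9
rank(y): 13->9, 17->11, 5->5, 16->10, 2->2, 4->4, 10->7, 3->3, 6->6, 1->1, 12->8
Step 2: d_i = R_x(i) - R_y(i); compute d_i^2.
  (1-9)^2=64, (5-11)^2=36, (6-5)^2=1, (10-10)^2=0, (3-2)^2=1, (7-4)^2=9, (8-7)^2=1, (2-3)^2=1, (11-6)^2=25, (4-1)^2=9, (9-8)^2=1
sum(d^2) = 148.
Step 3: rho = 1 - 6*148 / (11*(11^2 - 1)) = 1 - 888/1320 = 0.327273.
Step 4: Under H0, t = rho * sqrt((n-2)/(1-rho^2)) = 1.0390 ~ t(9).
Step 5: Two-sided p-value from the t-distribution with 9 df = 0.325895.
Step 6: alpha = 0.1. fail to reject H0.

rho = 0.3273, p = 0.325895, fail to reject H0 at alpha = 0.1.


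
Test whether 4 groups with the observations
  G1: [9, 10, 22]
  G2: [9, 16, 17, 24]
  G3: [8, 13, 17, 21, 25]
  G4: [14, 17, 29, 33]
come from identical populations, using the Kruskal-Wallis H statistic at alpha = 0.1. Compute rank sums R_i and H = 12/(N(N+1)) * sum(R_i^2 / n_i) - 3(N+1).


Step 1: Combine all N = 16 observations and assign midranks.
sorted (value, group, rank): (8,G3,1), (9,G1,2.5), (9,G2,2.5), (10,G1,4), (13,G3,5), (14,G4,6), (16,G2,7), (17,G2,9), (17,G3,9), (17,G4,9), (21,G3,11), (22,G1,12), (24,G2,13), (25,G3,14), (29,G4,15), (33,G4,16)
Step 2: Sum ranks within each group.
R_1 = 18.5 (n_1 = 3)
R_2 = 31.5 (n_2 = 4)
R_3 = 40 (n_3 = 5)
R_4 = 46 (n_4 = 4)
Step 3: H = 12/(N(N+1)) * sum(R_i^2/n_i) - 3(N+1)
     = 12/(16*17) * (18.5^2/3 + 31.5^2/4 + 40^2/5 + 46^2/4) - 3*17
     = 0.044118 * 1211.15 - 51
     = 2.432904.
Step 4: Ties present; correction factor C = 1 - 30/(16^3 - 16) = 0.992647. Corrected H = 2.432904 / 0.992647 = 2.450926.
Step 5: Under H0, H ~ chi^2(3); p-value = 0.484225.
Step 6: alpha = 0.1. fail to reject H0.

H = 2.4509, df = 3, p = 0.484225, fail to reject H0.


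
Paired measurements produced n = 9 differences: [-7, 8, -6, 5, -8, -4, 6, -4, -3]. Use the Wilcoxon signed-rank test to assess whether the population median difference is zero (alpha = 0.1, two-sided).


Step 1: Drop any zero differences (none here) and take |d_i|.
|d| = [7, 8, 6, 5, 8, 4, 6, 4, 3]
Step 2: Midrank |d_i| (ties get averaged ranks).
ranks: |7|->7, |8|->8.5, |6|->5.5, |5|->4, |8|->8.5, |4|->2.5, |6|->5.5, |4|->2.5, |3|->1
Step 3: Attach original signs; sum ranks with positive sign and with negative sign.
W+ = 8.5 + 4 + 5.5 = 18
W- = 7 + 5.5 + 8.5 + 2.5 + 2.5 + 1 = 27
(Check: W+ + W- = 45 should equal n(n+1)/2 = 45.)
Step 4: Test statistic W = min(W+, W-) = 18.
Step 5: Ties in |d|, so use the tie-corrected normal approximation.
        E[W] = n(n+1)/4 = 9*10/4 = 22.5.
        Tie groups: |d|=4 (t=2), |d|=6 (t=2), |d|=8 (t=2); sum(t^3 - t) = 18.
        Var[W] = n(n+1)(2n+1)/24 - sum(t^3-t)/48 = 1710/24 - 18/48 = 70.875.
        z = (W - E[W]) / sqrt(Var[W]) = (18 - 22.5) / 8.4187 = -0.5345.
        Two-sided p = 2*Phi(z) = 0.592980.
Step 6: alpha = 0.1. fail to reject H0.

W+ = 18, W- = 27, W = min = 18, p = 0.592980, fail to reject H0.


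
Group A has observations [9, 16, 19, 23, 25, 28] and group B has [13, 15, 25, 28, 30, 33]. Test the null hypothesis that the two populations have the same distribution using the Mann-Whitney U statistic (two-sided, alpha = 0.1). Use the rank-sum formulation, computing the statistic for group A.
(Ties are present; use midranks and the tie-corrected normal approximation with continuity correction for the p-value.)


Step 1: Combine and sort all 12 observations; assign midranks.
sorted (value, group): (9,X), (13,Y), (15,Y), (16,X), (19,X), (23,X), (25,X), (25,Y), (28,X), (28,Y), (30,Y), (33,Y)
ranks: 9->1, 13->2, 15->3, 16->4, 19->5, 23->6, 25->7.5, 25->7.5, 28->9.5, 28->9.5, 30->11, 33->12
Step 2: Rank sum for X: R1 = 1 + 4 + 5 + 6 + 7.5 + 9.5 = 33.
Step 3: U_X = R1 - n1(n1+1)/2 = 33 - 6*7/2 = 33 - 21 = 12.
       U_Y = n1*n2 - U_X = 36 - 12 = 24.
Step 4: Ties are present, so use the tie-corrected normal approximation (with continuity correction) for the p-value.
Step 5: p-value = 0.376804; compare to alpha = 0.1. fail to reject H0.

U_X = 12, p = 0.376804, fail to reject H0 at alpha = 0.1.


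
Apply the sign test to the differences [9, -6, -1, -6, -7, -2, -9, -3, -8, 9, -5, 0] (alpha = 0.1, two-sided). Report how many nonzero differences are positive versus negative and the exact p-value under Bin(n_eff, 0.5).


Step 1: Discard zero differences. Original n = 12; n_eff = number of nonzero differences = 11.
Nonzero differences (with sign): +9, -6, -1, -6, -7, -2, -9, -3, -8, +9, -5
Step 2: Count signs: positive = 2, negative = 9.
Step 3: Under H0: P(positive) = 0.5, so the number of positives S ~ Bin(11, 0.5).
Step 4: Two-sided exact p-value = sum of Bin(11,0.5) probabilities at or below the observed probability = 0.065430.
Step 5: alpha = 0.1. reject H0.

n_eff = 11, pos = 2, neg = 9, p = 0.065430, reject H0.


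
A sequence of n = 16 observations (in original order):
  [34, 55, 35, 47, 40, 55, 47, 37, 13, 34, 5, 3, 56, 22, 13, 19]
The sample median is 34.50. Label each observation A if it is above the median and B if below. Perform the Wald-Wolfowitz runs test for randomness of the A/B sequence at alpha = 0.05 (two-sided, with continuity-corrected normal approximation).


Step 1: Compute median = 34.50; label A = above, B = below.
Labels in order: BAAAAAAABBBBABBB  (n_A = 8, n_B = 8)
Step 2: Count runs R = 5.
Step 3: Under H0 (random ordering), E[R] = 2*n_A*n_B/(n_A+n_B) + 1 = 2*8*8/16 + 1 = 9.0000.
        Var[R] = 2*n_A*n_B*(2*n_A*n_B - n_A - n_B) / ((n_A+n_B)^2 * (n_A+n_B-1)) = 14336/3840 = 3.7333.
        SD[R] = 1.9322.
Step 4: Continuity-corrected z = (R + 0.5 - E[R]) / SD[R] = (5 + 0.5 - 9.0000) / 1.9322 = -1.8114.
Step 5: Two-sided p-value via normal approximation = 2*(1 - Phi(|z|)) = 0.070076.
Step 6: alpha = 0.05. fail to reject H0.

R = 5, z = -1.8114, p = 0.070076, fail to reject H0.


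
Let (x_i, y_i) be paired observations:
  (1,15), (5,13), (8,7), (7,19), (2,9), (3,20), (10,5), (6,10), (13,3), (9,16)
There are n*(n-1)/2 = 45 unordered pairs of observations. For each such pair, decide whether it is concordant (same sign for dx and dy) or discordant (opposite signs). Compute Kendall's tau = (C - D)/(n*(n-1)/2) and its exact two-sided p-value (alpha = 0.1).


Step 1: Enumerate the 45 unordered pairs (i,j) with i<j and classify each by sign(x_j-x_i) * sign(y_j-y_i).
  (1,2):dx=+4,dy=-2->D; (1,3):dx=+7,dy=-8->D; (1,4):dx=+6,dy=+4->C; (1,5):dx=+1,dy=-6->D
  (1,6):dx=+2,dy=+5->C; (1,7):dx=+9,dy=-10->D; (1,8):dx=+5,dy=-5->D; (1,9):dx=+12,dy=-12->D
  (1,10):dx=+8,dy=+1->C; (2,3):dx=+3,dy=-6->D; (2,4):dx=+2,dy=+6->C; (2,5):dx=-3,dy=-4->C
  (2,6):dx=-2,dy=+7->D; (2,7):dx=+5,dy=-8->D; (2,8):dx=+1,dy=-3->D; (2,9):dx=+8,dy=-10->D
  (2,10):dx=+4,dy=+3->C; (3,4):dx=-1,dy=+12->D; (3,5):dx=-6,dy=+2->D; (3,6):dx=-5,dy=+13->D
  (3,7):dx=+2,dy=-2->D; (3,8):dx=-2,dy=+3->D; (3,9):dx=+5,dy=-4->D; (3,10):dx=+1,dy=+9->C
  (4,5):dx=-5,dy=-10->C; (4,6):dx=-4,dy=+1->D; (4,7):dx=+3,dy=-14->D; (4,8):dx=-1,dy=-9->C
  (4,9):dx=+6,dy=-16->D; (4,10):dx=+2,dy=-3->D; (5,6):dx=+1,dy=+11->C; (5,7):dx=+8,dy=-4->D
  (5,8):dx=+4,dy=+1->C; (5,9):dx=+11,dy=-6->D; (5,10):dx=+7,dy=+7->C; (6,7):dx=+7,dy=-15->D
  (6,8):dx=+3,dy=-10->D; (6,9):dx=+10,dy=-17->D; (6,10):dx=+6,dy=-4->D; (7,8):dx=-4,dy=+5->D
  (7,9):dx=+3,dy=-2->D; (7,10):dx=-1,dy=+11->D; (8,9):dx=+7,dy=-7->D; (8,10):dx=+3,dy=+6->C
  (9,10):dx=-4,dy=+13->D
Step 2: C = 13, D = 32, total pairs = 45.
Step 3: tau = (C - D)/(n(n-1)/2) = (13 - 32)/45 = -0.422222.
Step 4: Exact two-sided p-value (enumerate n! = 3628800 permutations of y under H0): p = 0.108313.
Step 5: alpha = 0.1. fail to reject H0.

tau_b = -0.4222 (C=13, D=32), p = 0.108313, fail to reject H0.


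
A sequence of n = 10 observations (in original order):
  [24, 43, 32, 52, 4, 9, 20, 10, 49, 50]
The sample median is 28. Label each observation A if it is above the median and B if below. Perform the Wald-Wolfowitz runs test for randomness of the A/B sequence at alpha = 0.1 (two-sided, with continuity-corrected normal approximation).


Step 1: Compute median = 28; label A = above, B = below.
Labels in order: BAAABBBBAA  (n_A = 5, n_B = 5)
Step 2: Count runs R = 4.
Step 3: Under H0 (random ordering), E[R] = 2*n_A*n_B/(n_A+n_B) + 1 = 2*5*5/10 + 1 = 6.0000.
        Var[R] = 2*n_A*n_B*(2*n_A*n_B - n_A - n_B) / ((n_A+n_B)^2 * (n_A+n_B-1)) = 2000/900 = 2.2222.
        SD[R] = 1.4907.
Step 4: Continuity-corrected z = (R + 0.5 - E[R]) / SD[R] = (4 + 0.5 - 6.0000) / 1.4907 = -1.0062.
Step 5: Two-sided p-value via normal approximation = 2*(1 - Phi(|z|)) = 0.314305.
Step 6: alpha = 0.1. fail to reject H0.

R = 4, z = -1.0062, p = 0.314305, fail to reject H0.


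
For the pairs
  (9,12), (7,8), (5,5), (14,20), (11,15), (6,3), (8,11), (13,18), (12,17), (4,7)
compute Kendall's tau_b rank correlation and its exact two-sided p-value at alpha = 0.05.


Step 1: Enumerate the 45 unordered pairs (i,j) with i<j and classify each by sign(x_j-x_i) * sign(y_j-y_i).
  (1,2):dx=-2,dy=-4->C; (1,3):dx=-4,dy=-7->C; (1,4):dx=+5,dy=+8->C; (1,5):dx=+2,dy=+3->C
  (1,6):dx=-3,dy=-9->C; (1,7):dx=-1,dy=-1->C; (1,8):dx=+4,dy=+6->C; (1,9):dx=+3,dy=+5->C
  (1,10):dx=-5,dy=-5->C; (2,3):dx=-2,dy=-3->C; (2,4):dx=+7,dy=+12->C; (2,5):dx=+4,dy=+7->C
  (2,6):dx=-1,dy=-5->C; (2,7):dx=+1,dy=+3->C; (2,8):dx=+6,dy=+10->C; (2,9):dx=+5,dy=+9->C
  (2,10):dx=-3,dy=-1->C; (3,4):dx=+9,dy=+15->C; (3,5):dx=+6,dy=+10->C; (3,6):dx=+1,dy=-2->D
  (3,7):dx=+3,dy=+6->C; (3,8):dx=+8,dy=+13->C; (3,9):dx=+7,dy=+12->C; (3,10):dx=-1,dy=+2->D
  (4,5):dx=-3,dy=-5->C; (4,6):dx=-8,dy=-17->C; (4,7):dx=-6,dy=-9->C; (4,8):dx=-1,dy=-2->C
  (4,9):dx=-2,dy=-3->C; (4,10):dx=-10,dy=-13->C; (5,6):dx=-5,dy=-12->C; (5,7):dx=-3,dy=-4->C
  (5,8):dx=+2,dy=+3->C; (5,9):dx=+1,dy=+2->C; (5,10):dx=-7,dy=-8->C; (6,7):dx=+2,dy=+8->C
  (6,8):dx=+7,dy=+15->C; (6,9):dx=+6,dy=+14->C; (6,10):dx=-2,dy=+4->D; (7,8):dx=+5,dy=+7->C
  (7,9):dx=+4,dy=+6->C; (7,10):dx=-4,dy=-4->C; (8,9):dx=-1,dy=-1->C; (8,10):dx=-9,dy=-11->C
  (9,10):dx=-8,dy=-10->C
Step 2: C = 42, D = 3, total pairs = 45.
Step 3: tau = (C - D)/(n(n-1)/2) = (42 - 3)/45 = 0.866667.
Step 4: Exact two-sided p-value (enumerate n! = 3628800 permutations of y under H0): p = 0.000115.
Step 5: alpha = 0.05. reject H0.

tau_b = 0.8667 (C=42, D=3), p = 0.000115, reject H0.


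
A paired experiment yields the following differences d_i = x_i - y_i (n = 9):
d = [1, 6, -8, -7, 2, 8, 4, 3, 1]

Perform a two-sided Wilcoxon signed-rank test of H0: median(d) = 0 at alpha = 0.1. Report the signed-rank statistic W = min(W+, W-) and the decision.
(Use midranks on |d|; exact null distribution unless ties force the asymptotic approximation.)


Step 1: Drop any zero differences (none here) and take |d_i|.
|d| = [1, 6, 8, 7, 2, 8, 4, 3, 1]
Step 2: Midrank |d_i| (ties get averaged ranks).
ranks: |1|->1.5, |6|->6, |8|->8.5, |7|->7, |2|->3, |8|->8.5, |4|->5, |3|->4, |1|->1.5
Step 3: Attach original signs; sum ranks with positive sign and with negative sign.
W+ = 1.5 + 6 + 3 + 8.5 + 5 + 4 + 1.5 = 29.5
W- = 8.5 + 7 = 15.5
(Check: W+ + W- = 45 should equal n(n+1)/2 = 45.)
Step 4: Test statistic W = min(W+, W-) = 15.5.
Step 5: Ties in |d|, so use the tie-corrected normal approximation.
        E[W] = n(n+1)/4 = 9*10/4 = 22.5.
        Tie groups: |d|=1 (t=2), |d|=8 (t=2); sum(t^3 - t) = 12.
        Var[W] = n(n+1)(2n+1)/24 - sum(t^3-t)/48 = 1710/24 - 12/48 = 71.
        z = (W - E[W]) / sqrt(Var[W]) = (15.5 - 22.5) / 8.4261 = -0.8307.
        Two-sided p = 2*Phi(z) = 0.406116.
Step 6: alpha = 0.1. fail to reject H0.

W+ = 29.5, W- = 15.5, W = min = 15.5, p = 0.406116, fail to reject H0.


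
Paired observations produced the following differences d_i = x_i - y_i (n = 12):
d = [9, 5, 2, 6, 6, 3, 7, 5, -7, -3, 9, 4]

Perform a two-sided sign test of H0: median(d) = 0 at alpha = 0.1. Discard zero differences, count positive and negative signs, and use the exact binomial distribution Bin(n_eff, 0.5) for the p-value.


Step 1: Discard zero differences. Original n = 12; n_eff = number of nonzero differences = 12.
Nonzero differences (with sign): +9, +5, +2, +6, +6, +3, +7, +5, -7, -3, +9, +4
Step 2: Count signs: positive = 10, negative = 2.
Step 3: Under H0: P(positive) = 0.5, so the number of positives S ~ Bin(12, 0.5).
Step 4: Two-sided exact p-value = sum of Bin(12,0.5) probabilities at or below the observed probability = 0.038574.
Step 5: alpha = 0.1. reject H0.

n_eff = 12, pos = 10, neg = 2, p = 0.038574, reject H0.


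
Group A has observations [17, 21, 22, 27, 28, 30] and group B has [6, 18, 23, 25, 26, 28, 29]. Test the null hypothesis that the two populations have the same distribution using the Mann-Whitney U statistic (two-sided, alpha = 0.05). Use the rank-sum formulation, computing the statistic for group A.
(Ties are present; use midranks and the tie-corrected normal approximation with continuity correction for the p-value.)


Step 1: Combine and sort all 13 observations; assign midranks.
sorted (value, group): (6,Y), (17,X), (18,Y), (21,X), (22,X), (23,Y), (25,Y), (26,Y), (27,X), (28,X), (28,Y), (29,Y), (30,X)
ranks: 6->1, 17->2, 18->3, 21->4, 22->5, 23->6, 25->7, 26->8, 27->9, 28->10.5, 28->10.5, 29->12, 30->13
Step 2: Rank sum for X: R1 = 2 + 4 + 5 + 9 + 10.5 + 13 = 43.5.
Step 3: U_X = R1 - n1(n1+1)/2 = 43.5 - 6*7/2 = 43.5 - 21 = 22.5.
       U_Y = n1*n2 - U_X = 42 - 22.5 = 19.5.
Step 4: Ties are present, so use the tie-corrected normal approximation (with continuity correction) for the p-value.
Step 5: p-value = 0.886248; compare to alpha = 0.05. fail to reject H0.

U_X = 22.5, p = 0.886248, fail to reject H0 at alpha = 0.05.


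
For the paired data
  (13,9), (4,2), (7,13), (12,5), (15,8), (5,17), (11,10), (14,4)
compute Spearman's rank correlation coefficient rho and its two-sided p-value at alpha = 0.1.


Step 1: Rank x and y separately (midranks; no ties here).
rank(x): 13->6, 4->1, 7->3, 12->5, 15->8, 5->2, 11->4, 14->7
rank(y): 9->5, 2->1, 13->7, 5->3, 8->4, 17->8, 10->6, 4->2
Step 2: d_i = R_x(i) - R_y(i); compute d_i^2.
  (6-5)^2=1, (1-1)^2=0, (3-7)^2=16, (5-3)^2=4, (8-4)^2=16, (2-8)^2=36, (4-6)^2=4, (7-2)^2=25
sum(d^2) = 102.
Step 3: rho = 1 - 6*102 / (8*(8^2 - 1)) = 1 - 612/504 = -0.214286.
Step 4: Under H0, t = rho * sqrt((n-2)/(1-rho^2)) = -0.5374 ~ t(6).
Step 5: Two-sided p-value from the t-distribution with 6 df = 0.610344.
Step 6: alpha = 0.1. fail to reject H0.

rho = -0.2143, p = 0.610344, fail to reject H0 at alpha = 0.1.


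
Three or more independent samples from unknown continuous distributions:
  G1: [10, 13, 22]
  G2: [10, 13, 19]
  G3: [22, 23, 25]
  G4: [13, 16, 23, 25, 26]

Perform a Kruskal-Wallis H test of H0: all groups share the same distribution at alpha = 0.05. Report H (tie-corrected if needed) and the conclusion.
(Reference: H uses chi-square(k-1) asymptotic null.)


Step 1: Combine all N = 14 observations and assign midranks.
sorted (value, group, rank): (10,G1,1.5), (10,G2,1.5), (13,G1,4), (13,G2,4), (13,G4,4), (16,G4,6), (19,G2,7), (22,G1,8.5), (22,G3,8.5), (23,G3,10.5), (23,G4,10.5), (25,G3,12.5), (25,G4,12.5), (26,G4,14)
Step 2: Sum ranks within each group.
R_1 = 14 (n_1 = 3)
R_2 = 12.5 (n_2 = 3)
R_3 = 31.5 (n_3 = 3)
R_4 = 47 (n_4 = 5)
Step 3: H = 12/(N(N+1)) * sum(R_i^2/n_i) - 3(N+1)
     = 12/(14*15) * (14^2/3 + 12.5^2/3 + 31.5^2/3 + 47^2/5) - 3*15
     = 0.057143 * 889.967 - 45
     = 5.855238.
Step 4: Ties present; correction factor C = 1 - 48/(14^3 - 14) = 0.982418. Corrected H = 5.855238 / 0.982418 = 5.960030.
Step 5: Under H0, H ~ chi^2(3); p-value = 0.113571.
Step 6: alpha = 0.05. fail to reject H0.

H = 5.9600, df = 3, p = 0.113571, fail to reject H0.


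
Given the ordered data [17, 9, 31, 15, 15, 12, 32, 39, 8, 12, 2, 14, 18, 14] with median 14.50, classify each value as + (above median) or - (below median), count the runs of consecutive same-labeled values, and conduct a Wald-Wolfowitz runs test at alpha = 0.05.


Step 1: Compute median = 14.50; label A = above, B = below.
Labels in order: ABAAABAABBBBAB  (n_A = 7, n_B = 7)
Step 2: Count runs R = 8.
Step 3: Under H0 (random ordering), E[R] = 2*n_A*n_B/(n_A+n_B) + 1 = 2*7*7/14 + 1 = 8.0000.
        Var[R] = 2*n_A*n_B*(2*n_A*n_B - n_A - n_B) / ((n_A+n_B)^2 * (n_A+n_B-1)) = 8232/2548 = 3.2308.
        SD[R] = 1.7974.
Step 4: R = E[R], so z = 0 with no continuity correction.
Step 5: Two-sided p-value via normal approximation = 2*(1 - Phi(|z|)) = 1.000000.
Step 6: alpha = 0.05. fail to reject H0.

R = 8, z = 0.0000, p = 1.000000, fail to reject H0.


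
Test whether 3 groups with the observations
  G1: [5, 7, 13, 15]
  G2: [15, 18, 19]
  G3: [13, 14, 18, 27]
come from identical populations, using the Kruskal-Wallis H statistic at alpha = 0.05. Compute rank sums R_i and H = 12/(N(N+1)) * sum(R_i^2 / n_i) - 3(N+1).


Step 1: Combine all N = 11 observations and assign midranks.
sorted (value, group, rank): (5,G1,1), (7,G1,2), (13,G1,3.5), (13,G3,3.5), (14,G3,5), (15,G1,6.5), (15,G2,6.5), (18,G2,8.5), (18,G3,8.5), (19,G2,10), (27,G3,11)
Step 2: Sum ranks within each group.
R_1 = 13 (n_1 = 4)
R_2 = 25 (n_2 = 3)
R_3 = 28 (n_3 = 4)
Step 3: H = 12/(N(N+1)) * sum(R_i^2/n_i) - 3(N+1)
     = 12/(11*12) * (13^2/4 + 25^2/3 + 28^2/4) - 3*12
     = 0.090909 * 446.583 - 36
     = 4.598485.
Step 4: Ties present; correction factor C = 1 - 18/(11^3 - 11) = 0.986364. Corrected H = 4.598485 / 0.986364 = 4.662058.
Step 5: Under H0, H ~ chi^2(2); p-value = 0.097196.
Step 6: alpha = 0.05. fail to reject H0.

H = 4.6621, df = 2, p = 0.097196, fail to reject H0.


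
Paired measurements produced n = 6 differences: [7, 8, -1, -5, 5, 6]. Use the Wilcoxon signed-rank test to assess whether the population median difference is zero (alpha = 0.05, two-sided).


Step 1: Drop any zero differences (none here) and take |d_i|.
|d| = [7, 8, 1, 5, 5, 6]
Step 2: Midrank |d_i| (ties get averaged ranks).
ranks: |7|->5, |8|->6, |1|->1, |5|->2.5, |5|->2.5, |6|->4
Step 3: Attach original signs; sum ranks with positive sign and with negative sign.
W+ = 5 + 6 + 2.5 + 4 = 17.5
W- = 1 + 2.5 = 3.5
(Check: W+ + W- = 21 should equal n(n+1)/2 = 21.)
Step 4: Test statistic W = min(W+, W-) = 3.5.
Step 5: Ties in |d|, so use the tie-corrected normal approximation.
        E[W] = n(n+1)/4 = 6*7/4 = 10.5.
        Tie groups: |d|=5 (t=2); sum(t^3 - t) = 6.
        Var[W] = n(n+1)(2n+1)/24 - sum(t^3-t)/48 = 546/24 - 6/48 = 22.625.
        z = (W - E[W]) / sqrt(Var[W]) = (3.5 - 10.5) / 4.7566 = -1.4716.
        Two-sided p = 2*Phi(z) = 0.141116.
Step 6: alpha = 0.05. fail to reject H0.

W+ = 17.5, W- = 3.5, W = min = 3.5, p = 0.141116, fail to reject H0.


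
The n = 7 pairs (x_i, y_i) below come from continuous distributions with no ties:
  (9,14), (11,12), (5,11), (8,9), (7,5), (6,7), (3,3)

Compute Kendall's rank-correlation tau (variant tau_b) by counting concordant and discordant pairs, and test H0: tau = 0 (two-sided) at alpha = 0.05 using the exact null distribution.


Step 1: Enumerate the 21 unordered pairs (i,j) with i<j and classify each by sign(x_j-x_i) * sign(y_j-y_i).
  (1,2):dx=+2,dy=-2->D; (1,3):dx=-4,dy=-3->C; (1,4):dx=-1,dy=-5->C; (1,5):dx=-2,dy=-9->C
  (1,6):dx=-3,dy=-7->C; (1,7):dx=-6,dy=-11->C; (2,3):dx=-6,dy=-1->C; (2,4):dx=-3,dy=-3->C
  (2,5):dx=-4,dy=-7->C; (2,6):dx=-5,dy=-5->C; (2,7):dx=-8,dy=-9->C; (3,4):dx=+3,dy=-2->D
  (3,5):dx=+2,dy=-6->D; (3,6):dx=+1,dy=-4->D; (3,7):dx=-2,dy=-8->C; (4,5):dx=-1,dy=-4->C
  (4,6):dx=-2,dy=-2->C; (4,7):dx=-5,dy=-6->C; (5,6):dx=-1,dy=+2->D; (5,7):dx=-4,dy=-2->C
  (6,7):dx=-3,dy=-4->C
Step 2: C = 16, D = 5, total pairs = 21.
Step 3: tau = (C - D)/(n(n-1)/2) = (16 - 5)/21 = 0.523810.
Step 4: Exact two-sided p-value (enumerate n! = 5040 permutations of y under H0): p = 0.136111.
Step 5: alpha = 0.05. fail to reject H0.

tau_b = 0.5238 (C=16, D=5), p = 0.136111, fail to reject H0.


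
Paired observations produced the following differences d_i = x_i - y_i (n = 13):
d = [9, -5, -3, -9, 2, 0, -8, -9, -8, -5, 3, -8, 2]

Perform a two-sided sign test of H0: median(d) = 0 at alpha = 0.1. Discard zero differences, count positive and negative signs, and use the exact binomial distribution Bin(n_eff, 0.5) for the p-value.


Step 1: Discard zero differences. Original n = 13; n_eff = number of nonzero differences = 12.
Nonzero differences (with sign): +9, -5, -3, -9, +2, -8, -9, -8, -5, +3, -8, +2
Step 2: Count signs: positive = 4, negative = 8.
Step 3: Under H0: P(positive) = 0.5, so the number of positives S ~ Bin(12, 0.5).
Step 4: Two-sided exact p-value = sum of Bin(12,0.5) probabilities at or below the observed probability = 0.387695.
Step 5: alpha = 0.1. fail to reject H0.

n_eff = 12, pos = 4, neg = 8, p = 0.387695, fail to reject H0.


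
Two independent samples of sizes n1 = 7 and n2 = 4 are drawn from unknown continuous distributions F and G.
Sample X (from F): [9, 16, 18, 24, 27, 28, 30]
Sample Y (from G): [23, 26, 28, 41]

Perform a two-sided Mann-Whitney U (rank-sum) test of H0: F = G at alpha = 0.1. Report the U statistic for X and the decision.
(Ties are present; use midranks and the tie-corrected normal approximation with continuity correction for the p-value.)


Step 1: Combine and sort all 11 observations; assign midranks.
sorted (value, group): (9,X), (16,X), (18,X), (23,Y), (24,X), (26,Y), (27,X), (28,X), (28,Y), (30,X), (41,Y)
ranks: 9->1, 16->2, 18->3, 23->4, 24->5, 26->6, 27->7, 28->8.5, 28->8.5, 30->10, 41->11
Step 2: Rank sum for X: R1 = 1 + 2 + 3 + 5 + 7 + 8.5 + 10 = 36.5.
Step 3: U_X = R1 - n1(n1+1)/2 = 36.5 - 7*8/2 = 36.5 - 28 = 8.5.
       U_Y = n1*n2 - U_X = 28 - 8.5 = 19.5.
Step 4: Ties are present, so use the tie-corrected normal approximation (with continuity correction) for the p-value.
Step 5: p-value = 0.343605; compare to alpha = 0.1. fail to reject H0.

U_X = 8.5, p = 0.343605, fail to reject H0 at alpha = 0.1.


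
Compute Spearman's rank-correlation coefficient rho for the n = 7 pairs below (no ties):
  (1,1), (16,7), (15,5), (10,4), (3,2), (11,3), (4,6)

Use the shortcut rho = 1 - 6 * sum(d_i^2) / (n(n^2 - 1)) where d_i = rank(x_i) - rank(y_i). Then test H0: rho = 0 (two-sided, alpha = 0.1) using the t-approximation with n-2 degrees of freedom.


Step 1: Rank x and y separately (midranks; no ties here).
rank(x): 1->1, 16->7, 15->6, 10->4, 3->2, 11->5, 4->3
rank(y): 1->1, 7->7, 5->5, 4->4, 2->2, 3->3, 6->6
Step 2: d_i = R_x(i) - R_y(i); compute d_i^2.
  (1-1)^2=0, (7-7)^2=0, (6-5)^2=1, (4-4)^2=0, (2-2)^2=0, (5-3)^2=4, (3-6)^2=9
sum(d^2) = 14.
Step 3: rho = 1 - 6*14 / (7*(7^2 - 1)) = 1 - 84/336 = 0.750000.
Step 4: Under H0, t = rho * sqrt((n-2)/(1-rho^2)) = 2.5355 ~ t(5).
Step 5: Two-sided p-value from the t-distribution with 5 df = 0.052181.
Step 6: alpha = 0.1. reject H0.

rho = 0.7500, p = 0.052181, reject H0 at alpha = 0.1.


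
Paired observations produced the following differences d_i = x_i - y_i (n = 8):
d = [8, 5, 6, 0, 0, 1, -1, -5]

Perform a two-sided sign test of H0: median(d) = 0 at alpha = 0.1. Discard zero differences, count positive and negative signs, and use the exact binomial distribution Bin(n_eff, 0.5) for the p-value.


Step 1: Discard zero differences. Original n = 8; n_eff = number of nonzero differences = 6.
Nonzero differences (with sign): +8, +5, +6, +1, -1, -5
Step 2: Count signs: positive = 4, negative = 2.
Step 3: Under H0: P(positive) = 0.5, so the number of positives S ~ Bin(6, 0.5).
Step 4: Two-sided exact p-value = sum of Bin(6,0.5) probabilities at or below the observed probability = 0.687500.
Step 5: alpha = 0.1. fail to reject H0.

n_eff = 6, pos = 4, neg = 2, p = 0.687500, fail to reject H0.


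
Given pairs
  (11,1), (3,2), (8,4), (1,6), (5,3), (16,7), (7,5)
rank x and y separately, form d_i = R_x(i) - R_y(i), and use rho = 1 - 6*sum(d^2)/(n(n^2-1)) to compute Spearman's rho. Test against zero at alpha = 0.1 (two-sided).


Step 1: Rank x and y separately (midranks; no ties here).
rank(x): 11->6, 3->2, 8->5, 1->1, 5->3, 16->7, 7->4
rank(y): 1->1, 2->2, 4->4, 6->6, 3->3, 7->7, 5->5
Step 2: d_i = R_x(i) - R_y(i); compute d_i^2.
  (6-1)^2=25, (2-2)^2=0, (5-4)^2=1, (1-6)^2=25, (3-3)^2=0, (7-7)^2=0, (4-5)^2=1
sum(d^2) = 52.
Step 3: rho = 1 - 6*52 / (7*(7^2 - 1)) = 1 - 312/336 = 0.071429.
Step 4: Under H0, t = rho * sqrt((n-2)/(1-rho^2)) = 0.1601 ~ t(5).
Step 5: Two-sided p-value from the t-distribution with 5 df = 0.879048.
Step 6: alpha = 0.1. fail to reject H0.

rho = 0.0714, p = 0.879048, fail to reject H0 at alpha = 0.1.


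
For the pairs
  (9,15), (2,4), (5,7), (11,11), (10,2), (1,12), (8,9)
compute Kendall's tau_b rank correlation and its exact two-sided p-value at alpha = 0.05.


Step 1: Enumerate the 21 unordered pairs (i,j) with i<j and classify each by sign(x_j-x_i) * sign(y_j-y_i).
  (1,2):dx=-7,dy=-11->C; (1,3):dx=-4,dy=-8->C; (1,4):dx=+2,dy=-4->D; (1,5):dx=+1,dy=-13->D
  (1,6):dx=-8,dy=-3->C; (1,7):dx=-1,dy=-6->C; (2,3):dx=+3,dy=+3->C; (2,4):dx=+9,dy=+7->C
  (2,5):dx=+8,dy=-2->D; (2,6):dx=-1,dy=+8->D; (2,7):dx=+6,dy=+5->C; (3,4):dx=+6,dy=+4->C
  (3,5):dx=+5,dy=-5->D; (3,6):dx=-4,dy=+5->D; (3,7):dx=+3,dy=+2->C; (4,5):dx=-1,dy=-9->C
  (4,6):dx=-10,dy=+1->D; (4,7):dx=-3,dy=-2->C; (5,6):dx=-9,dy=+10->D; (5,7):dx=-2,dy=+7->D
  (6,7):dx=+7,dy=-3->D
Step 2: C = 11, D = 10, total pairs = 21.
Step 3: tau = (C - D)/(n(n-1)/2) = (11 - 10)/21 = 0.047619.
Step 4: Exact two-sided p-value (enumerate n! = 5040 permutations of y under H0): p = 1.000000.
Step 5: alpha = 0.05. fail to reject H0.

tau_b = 0.0476 (C=11, D=10), p = 1.000000, fail to reject H0.


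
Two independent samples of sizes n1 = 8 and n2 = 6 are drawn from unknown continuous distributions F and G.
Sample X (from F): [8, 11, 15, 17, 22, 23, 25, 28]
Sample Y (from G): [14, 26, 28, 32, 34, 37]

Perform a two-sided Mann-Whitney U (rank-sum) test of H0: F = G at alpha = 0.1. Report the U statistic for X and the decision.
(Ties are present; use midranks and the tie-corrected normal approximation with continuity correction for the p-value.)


Step 1: Combine and sort all 14 observations; assign midranks.
sorted (value, group): (8,X), (11,X), (14,Y), (15,X), (17,X), (22,X), (23,X), (25,X), (26,Y), (28,X), (28,Y), (32,Y), (34,Y), (37,Y)
ranks: 8->1, 11->2, 14->3, 15->4, 17->5, 22->6, 23->7, 25->8, 26->9, 28->10.5, 28->10.5, 32->12, 34->13, 37->14
Step 2: Rank sum for X: R1 = 1 + 2 + 4 + 5 + 6 + 7 + 8 + 10.5 = 43.5.
Step 3: U_X = R1 - n1(n1+1)/2 = 43.5 - 8*9/2 = 43.5 - 36 = 7.5.
       U_Y = n1*n2 - U_X = 48 - 7.5 = 40.5.
Step 4: Ties are present, so use the tie-corrected normal approximation (with continuity correction) for the p-value.
Step 5: p-value = 0.038653; compare to alpha = 0.1. reject H0.

U_X = 7.5, p = 0.038653, reject H0 at alpha = 0.1.


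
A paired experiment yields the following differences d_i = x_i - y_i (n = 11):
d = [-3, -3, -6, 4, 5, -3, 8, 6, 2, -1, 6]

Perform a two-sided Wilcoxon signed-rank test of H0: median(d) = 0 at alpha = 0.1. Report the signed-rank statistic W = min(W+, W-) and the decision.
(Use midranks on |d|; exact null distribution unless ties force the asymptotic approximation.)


Step 1: Drop any zero differences (none here) and take |d_i|.
|d| = [3, 3, 6, 4, 5, 3, 8, 6, 2, 1, 6]
Step 2: Midrank |d_i| (ties get averaged ranks).
ranks: |3|->4, |3|->4, |6|->9, |4|->6, |5|->7, |3|->4, |8|->11, |6|->9, |2|->2, |1|->1, |6|->9
Step 3: Attach original signs; sum ranks with positive sign and with negative sign.
W+ = 6 + 7 + 11 + 9 + 2 + 9 = 44
W- = 4 + 4 + 9 + 4 + 1 = 22
(Check: W+ + W- = 66 should equal n(n+1)/2 = 66.)
Step 4: Test statistic W = min(W+, W-) = 22.
Step 5: Ties in |d|, so use the tie-corrected normal approximation.
        E[W] = n(n+1)/4 = 11*12/4 = 33.
        Tie groups: |d|=3 (t=3), |d|=6 (t=3); sum(t^3 - t) = 48.
        Var[W] = n(n+1)(2n+1)/24 - sum(t^3-t)/48 = 3036/24 - 48/48 = 125.5.
        z = (W - E[W]) / sqrt(Var[W]) = (22 - 33) / 11.2027 = -0.9819.
        Two-sided p = 2*Phi(z) = 0.326145.
Step 6: alpha = 0.1. fail to reject H0.

W+ = 44, W- = 22, W = min = 22, p = 0.326145, fail to reject H0.


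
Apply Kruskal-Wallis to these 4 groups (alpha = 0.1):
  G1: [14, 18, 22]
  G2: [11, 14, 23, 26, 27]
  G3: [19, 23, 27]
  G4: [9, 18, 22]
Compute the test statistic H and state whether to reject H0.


Step 1: Combine all N = 14 observations and assign midranks.
sorted (value, group, rank): (9,G4,1), (11,G2,2), (14,G1,3.5), (14,G2,3.5), (18,G1,5.5), (18,G4,5.5), (19,G3,7), (22,G1,8.5), (22,G4,8.5), (23,G2,10.5), (23,G3,10.5), (26,G2,12), (27,G2,13.5), (27,G3,13.5)
Step 2: Sum ranks within each group.
R_1 = 17.5 (n_1 = 3)
R_2 = 41.5 (n_2 = 5)
R_3 = 31 (n_3 = 3)
R_4 = 15 (n_4 = 3)
Step 3: H = 12/(N(N+1)) * sum(R_i^2/n_i) - 3(N+1)
     = 12/(14*15) * (17.5^2/3 + 41.5^2/5 + 31^2/3 + 15^2/3) - 3*15
     = 0.057143 * 841.867 - 45
     = 3.106667.
Step 4: Ties present; correction factor C = 1 - 30/(14^3 - 14) = 0.989011. Corrected H = 3.106667 / 0.989011 = 3.141185.
Step 5: Under H0, H ~ chi^2(3); p-value = 0.370365.
Step 6: alpha = 0.1. fail to reject H0.

H = 3.1412, df = 3, p = 0.370365, fail to reject H0.


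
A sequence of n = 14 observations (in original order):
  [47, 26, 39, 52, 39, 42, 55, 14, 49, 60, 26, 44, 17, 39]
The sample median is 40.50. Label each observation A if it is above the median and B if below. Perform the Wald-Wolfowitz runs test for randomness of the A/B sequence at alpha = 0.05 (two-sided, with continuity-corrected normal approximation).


Step 1: Compute median = 40.50; label A = above, B = below.
Labels in order: ABBABAABAABABB  (n_A = 7, n_B = 7)
Step 2: Count runs R = 10.
Step 3: Under H0 (random ordering), E[R] = 2*n_A*n_B/(n_A+n_B) + 1 = 2*7*7/14 + 1 = 8.0000.
        Var[R] = 2*n_A*n_B*(2*n_A*n_B - n_A - n_B) / ((n_A+n_B)^2 * (n_A+n_B-1)) = 8232/2548 = 3.2308.
        SD[R] = 1.7974.
Step 4: Continuity-corrected z = (R - 0.5 - E[R]) / SD[R] = (10 - 0.5 - 8.0000) / 1.7974 = 0.8345.
Step 5: Two-sided p-value via normal approximation = 2*(1 - Phi(|z|)) = 0.403986.
Step 6: alpha = 0.05. fail to reject H0.

R = 10, z = 0.8345, p = 0.403986, fail to reject H0.


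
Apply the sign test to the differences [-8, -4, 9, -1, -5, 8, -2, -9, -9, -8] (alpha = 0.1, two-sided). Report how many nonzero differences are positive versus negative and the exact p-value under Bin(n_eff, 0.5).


Step 1: Discard zero differences. Original n = 10; n_eff = number of nonzero differences = 10.
Nonzero differences (with sign): -8, -4, +9, -1, -5, +8, -2, -9, -9, -8
Step 2: Count signs: positive = 2, negative = 8.
Step 3: Under H0: P(positive) = 0.5, so the number of positives S ~ Bin(10, 0.5).
Step 4: Two-sided exact p-value = sum of Bin(10,0.5) probabilities at or below the observed probability = 0.109375.
Step 5: alpha = 0.1. fail to reject H0.

n_eff = 10, pos = 2, neg = 8, p = 0.109375, fail to reject H0.


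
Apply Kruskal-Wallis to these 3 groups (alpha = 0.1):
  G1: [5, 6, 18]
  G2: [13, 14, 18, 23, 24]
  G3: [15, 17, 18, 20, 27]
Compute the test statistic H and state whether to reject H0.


Step 1: Combine all N = 13 observations and assign midranks.
sorted (value, group, rank): (5,G1,1), (6,G1,2), (13,G2,3), (14,G2,4), (15,G3,5), (17,G3,6), (18,G1,8), (18,G2,8), (18,G3,8), (20,G3,10), (23,G2,11), (24,G2,12), (27,G3,13)
Step 2: Sum ranks within each group.
R_1 = 11 (n_1 = 3)
R_2 = 38 (n_2 = 5)
R_3 = 42 (n_3 = 5)
Step 3: H = 12/(N(N+1)) * sum(R_i^2/n_i) - 3(N+1)
     = 12/(13*14) * (11^2/3 + 38^2/5 + 42^2/5) - 3*14
     = 0.065934 * 681.933 - 42
     = 2.962637.
Step 4: Ties present; correction factor C = 1 - 24/(13^3 - 13) = 0.989011. Corrected H = 2.962637 / 0.989011 = 2.995556.
Step 5: Under H0, H ~ chi^2(2); p-value = 0.223627.
Step 6: alpha = 0.1. fail to reject H0.

H = 2.9956, df = 2, p = 0.223627, fail to reject H0.


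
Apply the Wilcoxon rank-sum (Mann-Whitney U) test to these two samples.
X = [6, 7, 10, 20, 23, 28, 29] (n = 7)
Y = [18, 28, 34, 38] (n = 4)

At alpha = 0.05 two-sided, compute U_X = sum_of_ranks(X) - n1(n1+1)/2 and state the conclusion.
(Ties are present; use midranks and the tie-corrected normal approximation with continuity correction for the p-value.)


Step 1: Combine and sort all 11 observations; assign midranks.
sorted (value, group): (6,X), (7,X), (10,X), (18,Y), (20,X), (23,X), (28,X), (28,Y), (29,X), (34,Y), (38,Y)
ranks: 6->1, 7->2, 10->3, 18->4, 20->5, 23->6, 28->7.5, 28->7.5, 29->9, 34->10, 38->11
Step 2: Rank sum for X: R1 = 1 + 2 + 3 + 5 + 6 + 7.5 + 9 = 33.5.
Step 3: U_X = R1 - n1(n1+1)/2 = 33.5 - 7*8/2 = 33.5 - 28 = 5.5.
       U_Y = n1*n2 - U_X = 28 - 5.5 = 22.5.
Step 4: Ties are present, so use the tie-corrected normal approximation (with continuity correction) for the p-value.
Step 5: p-value = 0.129695; compare to alpha = 0.05. fail to reject H0.

U_X = 5.5, p = 0.129695, fail to reject H0 at alpha = 0.05.


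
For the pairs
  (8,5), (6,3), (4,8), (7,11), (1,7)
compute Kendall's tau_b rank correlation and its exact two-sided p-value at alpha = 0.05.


Step 1: Enumerate the 10 unordered pairs (i,j) with i<j and classify each by sign(x_j-x_i) * sign(y_j-y_i).
  (1,2):dx=-2,dy=-2->C; (1,3):dx=-4,dy=+3->D; (1,4):dx=-1,dy=+6->D; (1,5):dx=-7,dy=+2->D
  (2,3):dx=-2,dy=+5->D; (2,4):dx=+1,dy=+8->C; (2,5):dx=-5,dy=+4->D; (3,4):dx=+3,dy=+3->C
  (3,5):dx=-3,dy=-1->C; (4,5):dx=-6,dy=-4->C
Step 2: C = 5, D = 5, total pairs = 10.
Step 3: tau = (C - D)/(n(n-1)/2) = (5 - 5)/10 = 0.000000.
Step 4: Exact two-sided p-value (enumerate n! = 120 permutations of y under H0): p = 1.000000.
Step 5: alpha = 0.05. fail to reject H0.

tau_b = 0.0000 (C=5, D=5), p = 1.000000, fail to reject H0.


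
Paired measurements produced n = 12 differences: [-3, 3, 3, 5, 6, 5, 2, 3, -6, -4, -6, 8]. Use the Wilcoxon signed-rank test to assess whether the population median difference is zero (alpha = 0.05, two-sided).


Step 1: Drop any zero differences (none here) and take |d_i|.
|d| = [3, 3, 3, 5, 6, 5, 2, 3, 6, 4, 6, 8]
Step 2: Midrank |d_i| (ties get averaged ranks).
ranks: |3|->3.5, |3|->3.5, |3|->3.5, |5|->7.5, |6|->10, |5|->7.5, |2|->1, |3|->3.5, |6|->10, |4|->6, |6|->10, |8|->12
Step 3: Attach original signs; sum ranks with positive sign and with negative sign.
W+ = 3.5 + 3.5 + 7.5 + 10 + 7.5 + 1 + 3.5 + 12 = 48.5
W- = 3.5 + 10 + 6 + 10 = 29.5
(Check: W+ + W- = 78 should equal n(n+1)/2 = 78.)
Step 4: Test statistic W = min(W+, W-) = 29.5.
Step 5: Ties in |d|, so use the tie-corrected normal approximation.
        E[W] = n(n+1)/4 = 12*13/4 = 39.
        Tie groups: |d|=3 (t=4), |d|=5 (t=2), |d|=6 (t=3); sum(t^3 - t) = 90.
        Var[W] = n(n+1)(2n+1)/24 - sum(t^3-t)/48 = 3900/24 - 90/48 = 160.625.
        z = (W - E[W]) / sqrt(Var[W]) = (29.5 - 39) / 12.6738 = -0.7496.
        Two-sided p = 2*Phi(z) = 0.453509.
Step 6: alpha = 0.05. fail to reject H0.

W+ = 48.5, W- = 29.5, W = min = 29.5, p = 0.453509, fail to reject H0.


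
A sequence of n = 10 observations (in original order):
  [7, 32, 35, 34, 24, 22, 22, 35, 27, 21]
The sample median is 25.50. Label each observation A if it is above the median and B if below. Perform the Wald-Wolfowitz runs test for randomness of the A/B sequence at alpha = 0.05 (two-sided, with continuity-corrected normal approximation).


Step 1: Compute median = 25.50; label A = above, B = below.
Labels in order: BAAABBBAAB  (n_A = 5, n_B = 5)
Step 2: Count runs R = 5.
Step 3: Under H0 (random ordering), E[R] = 2*n_A*n_B/(n_A+n_B) + 1 = 2*5*5/10 + 1 = 6.0000.
        Var[R] = 2*n_A*n_B*(2*n_A*n_B - n_A - n_B) / ((n_A+n_B)^2 * (n_A+n_B-1)) = 2000/900 = 2.2222.
        SD[R] = 1.4907.
Step 4: Continuity-corrected z = (R + 0.5 - E[R]) / SD[R] = (5 + 0.5 - 6.0000) / 1.4907 = -0.3354.
Step 5: Two-sided p-value via normal approximation = 2*(1 - Phi(|z|)) = 0.737316.
Step 6: alpha = 0.05. fail to reject H0.

R = 5, z = -0.3354, p = 0.737316, fail to reject H0.


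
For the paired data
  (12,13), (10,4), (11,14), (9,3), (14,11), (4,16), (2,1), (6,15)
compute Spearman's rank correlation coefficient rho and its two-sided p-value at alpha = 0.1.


Step 1: Rank x and y separately (midranks; no ties here).
rank(x): 12->7, 10->5, 11->6, 9->4, 14->8, 4->2, 2->1, 6->3
rank(y): 13->5, 4->3, 14->6, 3->2, 11->4, 16->8, 1->1, 15->7
Step 2: d_i = R_x(i) - R_y(i); compute d_i^2.
  (7-5)^2=4, (5-3)^2=4, (6-6)^2=0, (4-2)^2=4, (8-4)^2=16, (2-8)^2=36, (1-1)^2=0, (3-7)^2=16
sum(d^2) = 80.
Step 3: rho = 1 - 6*80 / (8*(8^2 - 1)) = 1 - 480/504 = 0.047619.
Step 4: Under H0, t = rho * sqrt((n-2)/(1-rho^2)) = 0.1168 ~ t(6).
Step 5: Two-sided p-value from the t-distribution with 6 df = 0.910849.
Step 6: alpha = 0.1. fail to reject H0.

rho = 0.0476, p = 0.910849, fail to reject H0 at alpha = 0.1.


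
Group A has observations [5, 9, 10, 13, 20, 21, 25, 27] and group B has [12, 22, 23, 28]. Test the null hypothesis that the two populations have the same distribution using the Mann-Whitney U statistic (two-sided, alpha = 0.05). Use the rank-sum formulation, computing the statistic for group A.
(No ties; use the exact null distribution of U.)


Step 1: Combine and sort all 12 observations; assign midranks.
sorted (value, group): (5,X), (9,X), (10,X), (12,Y), (13,X), (20,X), (21,X), (22,Y), (23,Y), (25,X), (27,X), (28,Y)
ranks: 5->1, 9->2, 10->3, 12->4, 13->5, 20->6, 21->7, 22->8, 23->9, 25->10, 27->11, 28->12
Step 2: Rank sum for X: R1 = 1 + 2 + 3 + 5 + 6 + 7 + 10 + 11 = 45.
Step 3: U_X = R1 - n1(n1+1)/2 = 45 - 8*9/2 = 45 - 36 = 9.
       U_Y = n1*n2 - U_X = 32 - 9 = 23.
Step 4: No ties, so the exact null distribution of U (based on enumerating the C(12,8) = 495 equally likely rank assignments) gives the two-sided p-value.
Step 5: p-value = 0.282828; compare to alpha = 0.05. fail to reject H0.

U_X = 9, p = 0.282828, fail to reject H0 at alpha = 0.05.


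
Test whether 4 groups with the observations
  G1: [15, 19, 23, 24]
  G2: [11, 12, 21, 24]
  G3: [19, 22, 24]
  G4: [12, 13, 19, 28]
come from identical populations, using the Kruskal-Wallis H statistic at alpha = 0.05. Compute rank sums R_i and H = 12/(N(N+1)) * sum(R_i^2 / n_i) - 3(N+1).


Step 1: Combine all N = 15 observations and assign midranks.
sorted (value, group, rank): (11,G2,1), (12,G2,2.5), (12,G4,2.5), (13,G4,4), (15,G1,5), (19,G1,7), (19,G3,7), (19,G4,7), (21,G2,9), (22,G3,10), (23,G1,11), (24,G1,13), (24,G2,13), (24,G3,13), (28,G4,15)
Step 2: Sum ranks within each group.
R_1 = 36 (n_1 = 4)
R_2 = 25.5 (n_2 = 4)
R_3 = 30 (n_3 = 3)
R_4 = 28.5 (n_4 = 4)
Step 3: H = 12/(N(N+1)) * sum(R_i^2/n_i) - 3(N+1)
     = 12/(15*16) * (36^2/4 + 25.5^2/4 + 30^2/3 + 28.5^2/4) - 3*16
     = 0.050000 * 989.625 - 48
     = 1.481250.
Step 4: Ties present; correction factor C = 1 - 54/(15^3 - 15) = 0.983929. Corrected H = 1.481250 / 0.983929 = 1.505445.
Step 5: Under H0, H ~ chi^2(3); p-value = 0.681014.
Step 6: alpha = 0.05. fail to reject H0.

H = 1.5054, df = 3, p = 0.681014, fail to reject H0.


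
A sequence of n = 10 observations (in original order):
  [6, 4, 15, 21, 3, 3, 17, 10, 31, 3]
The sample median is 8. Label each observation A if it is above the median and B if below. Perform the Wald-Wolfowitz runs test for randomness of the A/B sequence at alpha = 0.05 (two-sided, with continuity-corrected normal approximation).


Step 1: Compute median = 8; label A = above, B = below.
Labels in order: BBAABBAAAB  (n_A = 5, n_B = 5)
Step 2: Count runs R = 5.
Step 3: Under H0 (random ordering), E[R] = 2*n_A*n_B/(n_A+n_B) + 1 = 2*5*5/10 + 1 = 6.0000.
        Var[R] = 2*n_A*n_B*(2*n_A*n_B - n_A - n_B) / ((n_A+n_B)^2 * (n_A+n_B-1)) = 2000/900 = 2.2222.
        SD[R] = 1.4907.
Step 4: Continuity-corrected z = (R + 0.5 - E[R]) / SD[R] = (5 + 0.5 - 6.0000) / 1.4907 = -0.3354.
Step 5: Two-sided p-value via normal approximation = 2*(1 - Phi(|z|)) = 0.737316.
Step 6: alpha = 0.05. fail to reject H0.

R = 5, z = -0.3354, p = 0.737316, fail to reject H0.
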